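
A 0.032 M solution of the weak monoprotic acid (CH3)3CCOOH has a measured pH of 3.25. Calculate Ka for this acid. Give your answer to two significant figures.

Ka = 1.0 × 10^-5

[H+] = 10^(-3.25) = 5.62 × 10^-4 M
At equilibrium [HA] = 0.032 − 5.62 × 10^-4 = 3.14 × 10^-2 M
Ka = [H+][A-]/[HA] = (5.62 × 10^-4)² / 3.14 × 10^-2 = 1.0 × 10^-5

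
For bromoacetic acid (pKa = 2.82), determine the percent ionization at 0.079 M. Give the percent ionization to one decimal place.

12.9%

BrCH2COOH ⇌ BrCH2COO- + H+; let x = [H+] at equilibrium.
Ka = 10^(−2.82) = 1.51 × 10^-3
Ka = x²/(C₀ − x); solving the quadratic gives x = 1.02 × 10^-2 M.
% ionization = x/C₀ × 100% = 1.02 × 10^-2/0.079 × 100% = 12.9%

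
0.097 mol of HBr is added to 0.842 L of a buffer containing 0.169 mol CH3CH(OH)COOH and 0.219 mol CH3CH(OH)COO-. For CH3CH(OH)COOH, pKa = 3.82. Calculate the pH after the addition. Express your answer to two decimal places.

pH = 3.48

After neutralization: n(CH3CH(OH)COOH) = 0.266 mol, n(CH3CH(OH)COO-) = 0.122 mol.
pH = pKa + log(n_CH3CH(OH)COO-/n_CH3CH(OH)COOH) = 3.82 + log(0.122/0.266) = 3.82 + (-0.339)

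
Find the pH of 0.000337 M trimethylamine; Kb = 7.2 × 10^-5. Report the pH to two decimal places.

(CH3)3N + H2O ⇌ (CH3)3NH+ + OH-
From the ICE table, Kb = [OH-]²/(0.000337 − [OH-]) = 7.2 × 10^-5.
The 5% rule fails; solving [OH-]² + Kb·[OH-] − Kb·C₀ = 0 exactly:
[OH-] = (−Kb + √(Kb² + 4·Kb·C₀))/2 = 1.24 × 10^-4 M
pOH = 3.91, so pH = 14.00 − pOH = 10.09

pH = 10.09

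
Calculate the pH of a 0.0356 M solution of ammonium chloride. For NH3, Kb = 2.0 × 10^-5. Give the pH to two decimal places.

NH4+ is the conjugate acid of the weak base NH3.
Ka = Kw/Kb = 1.0×10^-14 / 2.0 × 10^-5 = 5.00 × 10^-10
Ka = x²/(0.0356 − x) = 5.00 × 10^-10
Since Ka ≪ C₀, x ≈ √(Ka·C₀) = 4.22 × 10^-6 M.
Check: 0.012% ionized — well under 5%, approximation valid.
pH = −log[H+] = −log(4.22 × 10^-6) = 5.37

pH = 5.37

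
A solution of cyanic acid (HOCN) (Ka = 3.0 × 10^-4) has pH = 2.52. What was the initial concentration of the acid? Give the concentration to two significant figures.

[H+] = 10^(-2.52) = 3.02 × 10^-3 M = x
Ka = x²/(C₀ − x) ⇒ C₀ = x + x²/Ka
C₀ = 3.02 × 10^-3 + (3.02 × 10^-3)²/(3.0 × 10^-4) = 3.34 × 10^-2 M

C₀ = 3.3 × 10^-2 M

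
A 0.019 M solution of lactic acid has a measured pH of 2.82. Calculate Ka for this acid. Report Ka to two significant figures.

Ka = 1.3 × 10^-4

[H+] = 10^(-2.82) = 1.51 × 10^-3 M
At equilibrium [HA] = 0.019 − 1.51 × 10^-3 = 1.75 × 10^-2 M
Ka = [H+][A-]/[HA] = (1.51 × 10^-3)² / 1.75 × 10^-2 = 1.3 × 10^-4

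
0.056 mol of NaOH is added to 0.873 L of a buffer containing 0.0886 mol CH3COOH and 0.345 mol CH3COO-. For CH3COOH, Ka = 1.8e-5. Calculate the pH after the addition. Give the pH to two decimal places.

After neutralization: n(CH3COOH) = 0.0326 mol, n(CH3COO-) = 0.401 mol.
pKa = −log(1.8 × 10^-5) = 4.745
Henderson–Hasselbalch with mole ratio 0.401/0.0326: pH = 4.745 + (+1.090)

pH = 5.83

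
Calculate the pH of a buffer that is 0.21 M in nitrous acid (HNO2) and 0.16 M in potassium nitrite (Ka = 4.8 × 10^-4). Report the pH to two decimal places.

pH = 3.20

pKa = −log(4.8 × 10^-4) = 3.319
Using pH = pKa + log([base]/[acid]) with [base]/[acid] = 0.16/0.21:
pH = 3.319 + (-0.118) = 3.20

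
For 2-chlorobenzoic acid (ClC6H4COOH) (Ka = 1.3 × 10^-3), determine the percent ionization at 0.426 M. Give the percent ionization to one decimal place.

ClC6H4COOH ⇌ ClC6H4COO- + H+; let x = [H+] at equilibrium.
Solve x² + 0.0013x − 0.000554 = 0 → x = 2.29 × 10^-2 M
Fraction ionized = 2.29 × 10^-2 / 0.426 = 0.0538 → 5.4%

5.4%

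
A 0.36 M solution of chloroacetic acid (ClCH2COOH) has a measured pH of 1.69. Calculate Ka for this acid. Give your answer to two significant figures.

Ka = 1.2 × 10^-3

[H+] = 10^(-1.69) = 2.04 × 10^-2 M
At equilibrium [HA] = 0.36 − 2.04 × 10^-2 = 3.40 × 10^-1 M
Ka = [H+][A-]/[HA] = (2.04 × 10^-2)² / 3.40 × 10^-1 = 1.2 × 10^-3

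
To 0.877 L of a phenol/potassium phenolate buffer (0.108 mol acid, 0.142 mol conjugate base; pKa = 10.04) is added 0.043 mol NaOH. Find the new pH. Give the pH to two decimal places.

After neutralization: n(C6H5OH) = 0.065 mol, n(C6H5O-) = 0.185 mol.
pH = pKa + log([A⁻]/[HA]) = 10.04 + log(0.185/0.065) = 10.04 +0.454

pH = 10.49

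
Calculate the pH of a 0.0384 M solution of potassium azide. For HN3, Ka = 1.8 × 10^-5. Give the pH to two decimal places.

N3- is the conjugate base of the weak acid HN3.
Kb = Kw/Ka = 1.0×10^-14 / 1.8 × 10^-5 = 5.56 × 10^-10
Kb = x²/(0.0384 − x) = 5.56 × 10^-10
Assume x ≪ 0.0384: x ≈ √(5.56 × 10^-10 × 0.0384) = 4.62 × 10^-6 M
(x/C₀ = 0.012% < 5%, so the approximation holds.)
pOH = −log(4.62 × 10^-6) = 5.34; pH = 14.00 − 5.34 = 8.66

pH = 8.66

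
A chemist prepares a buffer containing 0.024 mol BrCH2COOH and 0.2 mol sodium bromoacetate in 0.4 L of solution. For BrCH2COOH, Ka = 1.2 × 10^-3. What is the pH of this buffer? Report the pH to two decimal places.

pH = 3.84

pKa = −log(1.2 × 10^-3) = 2.921
Using pH = pKa + log([base]/[acid]) with [base]/[acid] = 0.2/0.024:
pH = 2.921 + (+0.921) = 3.84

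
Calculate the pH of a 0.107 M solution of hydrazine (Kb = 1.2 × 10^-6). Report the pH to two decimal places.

pH = 10.55

N2H4 + H2O ⇌ N2H5+ + OH-
From the ICE table, Kb = [OH-]²/(0.107 − [OH-]) = 1.2 × 10^-6.
Since Kb ≪ C₀, [OH-] ≈ √(Kb·C₀) = 3.58 × 10^-4 M.
([OH-]/C₀ = 0.33% < 5%, so the approximation holds.)
pOH = 3.45, so pH = 14.00 − pOH = 10.55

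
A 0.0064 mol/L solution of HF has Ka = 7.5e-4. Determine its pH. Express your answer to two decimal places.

HF ⇌ F- + H+
Let x = [H+] at equilibrium. Ka = x²/(0.0064 − x).
The 5% rule fails; solving x² + Ka·x − Ka·C₀ = 0 exactly:
x = (−Ka + √(Ka² + 4·Ka·C₀))/2 = 1.85 × 10^-3 M
pH = −log[H+] = −log(1.85 × 10^-3) = 2.73

pH = 2.73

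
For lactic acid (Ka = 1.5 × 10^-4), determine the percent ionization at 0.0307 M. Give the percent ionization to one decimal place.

CH3CH(OH)COOH ⇌ CH3CH(OH)COO- + H+; let x = [H+] at equilibrium.
Ka = x²/(C₀ − x); solving the quadratic gives x = 2.07 × 10^-3 M.
Fraction ionized = 2.07 × 10^-3 / 0.0307 = 0.0674 → 6.7%

6.7%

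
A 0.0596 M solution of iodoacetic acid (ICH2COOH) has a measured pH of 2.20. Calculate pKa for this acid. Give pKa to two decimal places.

pKa = 3.13

[H+] = 10^(-2.20) = 6.31 × 10^-3 M
At equilibrium [HA] = 0.0596 − 6.31 × 10^-3 = 5.33 × 10^-2 M
Ka = [H+][A-]/[HA] = (6.31 × 10^-3)² / 5.33 × 10^-2 = 7.47 × 10^-4
pKa = -log(7.47 × 10^-4) = 3.13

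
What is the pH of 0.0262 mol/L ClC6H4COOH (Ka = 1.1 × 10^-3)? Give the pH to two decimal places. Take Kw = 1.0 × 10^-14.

ClC6H4COOH ⇌ ClC6H4COO- + H+
Let x = [H+] at equilibrium. Ka = x²/(0.0262 − x).
Here C₀/Ka ≈ 23.8, so the small-x approximation fails. Use the quadratic:
x = (−Ka + √(Ka² + 4·Ka·C₀))/2 = 4.85 × 10^-3 M
pH = −log[H+] = −log(4.85 × 10^-3) = 2.31

pH = 2.31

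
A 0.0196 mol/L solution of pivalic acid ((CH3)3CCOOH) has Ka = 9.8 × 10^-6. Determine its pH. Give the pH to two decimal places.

pH = 3.36

(CH3)3CCOOH ⇌ (CH3)3CCOO- + H+
Ka = x²/(0.0196 − x) = 9.8 × 10^-6
Since Ka ≪ C₀, x ≈ √(Ka·C₀) = 4.38 × 10^-4 M.
(x/C₀ = 2.2% < 5%, so the approximation holds.)
pH = −log(4.38 × 10^-4) = 3.36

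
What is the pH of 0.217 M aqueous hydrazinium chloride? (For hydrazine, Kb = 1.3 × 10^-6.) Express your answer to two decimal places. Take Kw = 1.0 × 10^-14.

N2H5+ is the conjugate acid of the weak base N2H4.
Ka = Kw/Kb = 1.0×10^-14 / 1.3 × 10^-6 = 7.69 × 10^-9
Ka = [H+]²/(0.217 − [H+]) = 7.69 × 10^-9
Neglecting [H+] in the denominator: [H+] = √(7.69 × 10^-9 × 0.217) = 4.09 × 10^-5 M
pH = −log[H+] = −log(4.09 × 10^-5) = 4.39

pH = 4.39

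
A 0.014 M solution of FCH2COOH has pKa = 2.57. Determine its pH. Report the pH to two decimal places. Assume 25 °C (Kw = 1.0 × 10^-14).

FCH2COOH ⇌ FCH2COO- + H+
Ka = 10^(−2.57) = 2.69 × 10^-3
From the ICE table, Ka = [H+]²/(0.014 − [H+]) = 2.69 × 10^-3.
[H+] is not negligible relative to C₀; solve [H+]² + 0.00269·[H+] − 3.77e-05 = 0.
[H+] = [−0.00269 + √(0.00269² + 0.000151)]/2 = 4.94 × 10^-3 M
pH = −log[H+] = −log(4.94 × 10^-3) = 2.31

pH = 2.31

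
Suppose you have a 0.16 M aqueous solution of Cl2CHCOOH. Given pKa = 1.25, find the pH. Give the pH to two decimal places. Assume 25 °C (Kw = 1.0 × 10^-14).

Cl2CHCOOH ⇌ Cl2CHCOO- + H+
Ka = 10^(−1.25) = 5.62 × 10^-2
From the ICE table, Ka = [H+]²/(0.16 − [H+]) = 5.62 × 10^-2.
The 5% rule fails; solving [H+]² + Ka·[H+] − Ka·C₀ = 0 exactly:
[H+] = (−Ka + √(Ka² + 4·Ka·C₀))/2 = 7.08 × 10^-2 M
pH = −log[H+] = −log(7.08 × 10^-2) = 1.15

pH = 1.15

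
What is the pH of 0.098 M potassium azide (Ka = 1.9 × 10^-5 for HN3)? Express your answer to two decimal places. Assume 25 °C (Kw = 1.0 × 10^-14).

N3- is the conjugate base of the weak acid HN3.
Kb = Kw/Ka = 1.0×10^-14 / 1.9 × 10^-5 = 5.26 × 10^-10
From the ICE table, Kb = [OH-]²/(0.098 − [OH-]) = 5.26 × 10^-10.
Assume [OH-] ≪ 0.098: [OH-] ≈ √(5.26 × 10^-10 × 0.098) = 7.18 × 10^-6 M
Check: 0.0073% ionized — well under 5%, approximation valid.
pOH = −log(7.18 × 10^-6) = 5.14; pH = 14.00 − 5.14 = 8.86

pH = 8.86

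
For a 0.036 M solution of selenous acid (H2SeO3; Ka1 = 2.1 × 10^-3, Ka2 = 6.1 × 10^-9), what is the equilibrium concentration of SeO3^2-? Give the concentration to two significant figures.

6.1 × 10^-9 M

First ionization gives [H+] ≈ [HSeO3-] = 7.71 × 10^-3 M.
Second step: Ka2 = [H+][SeO3^2-]/[HSeO3-] ≈ [SeO3^2-] (since [H+] ≈ [HSeO3-]).
So [SeO3^2-] ≈ Ka2.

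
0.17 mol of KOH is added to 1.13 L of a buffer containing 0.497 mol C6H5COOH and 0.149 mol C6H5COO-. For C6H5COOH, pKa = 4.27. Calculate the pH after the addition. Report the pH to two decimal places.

pH = 4.26

OH- converts C6H5COOH to C6H5COO-: C6H5COOH → 0.327 mol, C6H5COO- → 0.319 mol.
Henderson–Hasselbalch with mole ratio 0.319/0.327: pH = 4.27 + (-0.011)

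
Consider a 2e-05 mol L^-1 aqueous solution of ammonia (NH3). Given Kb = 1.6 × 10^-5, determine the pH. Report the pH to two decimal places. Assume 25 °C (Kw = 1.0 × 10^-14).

NH3 + H2O ⇌ NH4+ + OH-
Let x = [OH-] at equilibrium. Kb = x²/(2e-05 − x).
x is not negligible relative to C₀; solve x² + 1.6e-05·x − 3.2e-10 = 0.
x = [−1.6e-05 + √(1.6e-05² + 1.28e-09)]/2 = 1.16 × 10^-5 M
pOH = 4.94, so pH = 14.00 − pOH = 9.06

pH = 9.06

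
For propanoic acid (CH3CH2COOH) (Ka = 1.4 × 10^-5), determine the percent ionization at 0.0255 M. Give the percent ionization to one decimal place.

CH3CH2COOH ⇌ CH3CH2COO- + H+; let x = [H+] at equilibrium.
x ≈ √(Ka·C₀) = √(1.4 × 10^-5 × 0.0255) = 5.97 × 10^-4 M
Fraction ionized = 5.97 × 10^-4 / 0.0255 = 0.0234 → 2.3%

2.3%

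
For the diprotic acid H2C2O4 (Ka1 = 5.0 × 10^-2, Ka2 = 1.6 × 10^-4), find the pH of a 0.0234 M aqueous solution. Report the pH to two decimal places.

Since Ka1 ≫ Ka2, the first ionization dominates [H+].
Ka1 = x²/(0.0234 − x) = 5.0 × 10^-2
Solving the quadratic: x = (−Ka1 + √(Ka1² + 4·Ka1·C₀))/2 = 1.74 × 10^-2 M
pH = −log(1.74 × 10^-2) = 1.76

pH = 1.76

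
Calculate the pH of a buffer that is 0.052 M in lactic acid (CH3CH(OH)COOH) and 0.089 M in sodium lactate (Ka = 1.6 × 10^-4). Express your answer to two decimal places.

pKa = −log(1.6 × 10^-4) = 3.796
Using pH = pKa + log([base]/[acid]) with [base]/[acid] = 0.089/0.052:
pH = 3.796 + (+0.233) = 4.03

pH = 4.03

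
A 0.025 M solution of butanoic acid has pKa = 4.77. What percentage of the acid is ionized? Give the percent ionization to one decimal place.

CH3(CH2)2COOH ⇌ CH3(CH2)2COO- + H+; let x = [H+] at equilibrium.
Ka = 10^(−4.77) = 1.70 × 10^-5
x ≈ √(Ka·C₀) = √(1.70 × 10^-5 × 0.025) = 6.52 × 10^-4 M
% ionization = x/C₀ × 100% = 6.52 × 10^-4/0.025 × 100% = 2.6%

2.6%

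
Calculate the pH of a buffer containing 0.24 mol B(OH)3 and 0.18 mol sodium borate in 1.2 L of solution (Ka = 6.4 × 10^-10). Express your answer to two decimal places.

pKa = −log(6.4 × 10^-10) = 9.194
Henderson–Hasselbalch: pH = pKa + log([B(OH)4-]/[B(OH)3]) = 9.194 + log(0.18/0.24)
pH = 9.194 + (-0.125) = 9.07

pH = 9.07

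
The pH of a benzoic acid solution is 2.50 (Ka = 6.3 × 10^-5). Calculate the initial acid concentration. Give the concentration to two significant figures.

[H+] = 10^(-2.50) = 3.16 × 10^-3 M = x
Ka = x²/(C₀ − x) ⇒ C₀ = x + x²/Ka
C₀ = 3.16 × 10^-3 + (3.16 × 10^-3)²/(6.3 × 10^-5) = 1.62 × 10^-1 M

C₀ = 1.6 × 10^-1 M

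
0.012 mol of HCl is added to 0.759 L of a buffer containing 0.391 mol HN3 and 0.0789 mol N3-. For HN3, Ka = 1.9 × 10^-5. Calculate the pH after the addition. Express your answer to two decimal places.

Added H+ converts N3- to HN3: HN3 → 0.403 mol, N3- → 0.0669 mol.
pKa = −log(1.9 × 10^-5) = 4.721
pH = pKa + log([A⁻]/[HA]) = 4.721 + log(0.0669/0.403) = 4.721 -0.780

pH = 3.94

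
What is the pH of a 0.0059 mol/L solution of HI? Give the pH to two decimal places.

HI is a strong acid and dissociates completely, so [H+] = 0.0059 M.
pH = -log(0.0059) = 2.23

pH = 2.23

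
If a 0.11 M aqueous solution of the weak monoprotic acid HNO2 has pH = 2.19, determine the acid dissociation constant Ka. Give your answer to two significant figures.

[H+] = 10^(-2.19) = 6.46 × 10^-3 M
At equilibrium [HA] = 0.11 − 6.46 × 10^-3 = 1.04 × 10^-1 M
Ka = [H+][A-]/[HA] = (6.46 × 10^-3)² / 1.04 × 10^-1 = 4.0 × 10^-4

Ka = 4.0 × 10^-4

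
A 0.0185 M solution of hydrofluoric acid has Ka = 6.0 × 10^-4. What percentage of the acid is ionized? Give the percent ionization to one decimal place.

HF ⇌ F- + H+; let x = [H+] at equilibrium.
Solve x² + 0.0006x − 1.11e-05 = 0 → x = 3.05 × 10^-3 M
Fraction ionized = 3.05 × 10^-3 / 0.0185 = 0.1649 → 16.5%

16.5%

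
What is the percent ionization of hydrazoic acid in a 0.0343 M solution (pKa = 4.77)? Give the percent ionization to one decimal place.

2.2%

HN3 ⇌ N3- + H+; let x = [H+] at equilibrium.
Ka = 10^(−4.77) = 1.70 × 10^-5
x ≈ √(Ka·C₀) = √(1.70 × 10^-5 × 0.0343) = 7.64 × 10^-4 M
Fraction ionized = 7.64 × 10^-4 / 0.0343 = 0.0223 → 2.2%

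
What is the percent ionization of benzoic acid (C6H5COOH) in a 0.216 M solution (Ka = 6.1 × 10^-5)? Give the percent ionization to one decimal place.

1.7%

C6H5COOH ⇌ C6H5COO- + H+; let x = [H+] at equilibrium.
x ≈ √(Ka·C₀) = √(6.1 × 10^-5 × 0.216) = 3.63 × 10^-3 M
% ionization = x/C₀ × 100% = 3.63 × 10^-3/0.216 × 100% = 1.7%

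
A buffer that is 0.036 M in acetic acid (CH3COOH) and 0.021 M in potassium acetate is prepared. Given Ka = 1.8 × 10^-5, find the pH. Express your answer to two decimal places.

pH = 4.51

pKa = −log(1.8 × 10^-5) = 4.745
Using pH = pKa + log([base]/[acid]) with [base]/[acid] = 0.021/0.036:
pH = 4.745 + (-0.234) = 4.51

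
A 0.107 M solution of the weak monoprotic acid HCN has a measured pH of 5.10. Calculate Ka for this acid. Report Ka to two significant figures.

Ka = 5.9 × 10^-10

[H+] = 10^(-5.10) = 7.94 × 10^-6 M
At equilibrium [HA] = 0.107 − 7.94 × 10^-6 = 1.07 × 10^-1 M
Ka = [H+][A-]/[HA] = (7.94 × 10^-6)² / 1.07 × 10^-1 = 5.9 × 10^-10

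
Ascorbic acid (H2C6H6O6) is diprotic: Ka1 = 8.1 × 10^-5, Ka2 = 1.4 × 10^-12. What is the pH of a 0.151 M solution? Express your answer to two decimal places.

Since Ka1 ≫ Ka2, the first ionization dominates [H+].
Ka1 = x²/(0.151 − x) = 8.1 × 10^-5
x ≈ √(8.1 × 10^-5 × 0.151) = 3.50 × 10^-3 M
pH = −log(3.50 × 10^-3) = 2.46

pH = 2.46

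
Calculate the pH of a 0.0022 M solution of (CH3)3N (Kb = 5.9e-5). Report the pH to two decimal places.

pH = 10.52

(CH3)3N + H2O ⇌ (CH3)3NH+ + OH-
From the ICE table, Kb = x²/(0.0022 − x) = 5.9 × 10^-5.
Here C₀/Kb ≈ 37.3, so the small-x approximation fails. Use the quadratic:
x = (−Kb + √(Kb² + 4·Kb·C₀))/2 = 3.32 × 10^-4 M
pOH = −log(3.32 × 10^-4) = 3.48; pH = 14.00 − 3.48 = 10.52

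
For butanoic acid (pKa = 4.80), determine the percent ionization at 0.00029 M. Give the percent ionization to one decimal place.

CH3(CH2)2COOH ⇌ CH3(CH2)2COO- + H+; let x = [H+] at equilibrium.
Ka = 10^(−4.80) = 1.58 × 10^-5
Ka = x²/(C₀ − x); solving the quadratic gives x = 6.02 × 10^-5 M.
Fraction ionized = 6.02 × 10^-5 / 0.00029 = 0.2076 → 20.8%

20.8%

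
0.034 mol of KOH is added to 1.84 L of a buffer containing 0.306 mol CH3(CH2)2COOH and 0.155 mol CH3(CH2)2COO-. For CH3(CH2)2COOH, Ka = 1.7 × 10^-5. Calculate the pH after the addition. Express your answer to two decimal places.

OH- converts CH3(CH2)2COOH to CH3(CH2)2COO-: CH3(CH2)2COOH → 0.272 mol, CH3(CH2)2COO- → 0.189 mol.
pKa = −log(1.7 × 10^-5) = 4.770
pH = pKa + log([A⁻]/[HA]) = 4.770 + log(0.189/0.272) = 4.770 -0.158

pH = 4.61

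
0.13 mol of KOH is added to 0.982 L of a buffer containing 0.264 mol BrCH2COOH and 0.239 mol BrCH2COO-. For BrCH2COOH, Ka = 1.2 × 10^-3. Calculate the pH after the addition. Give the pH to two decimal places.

pH = 3.36

After neutralization: n(BrCH2COOH) = 0.134 mol, n(BrCH2COO-) = 0.369 mol.
pKa = −log(1.2 × 10^-3) = 2.921
Henderson–Hasselbalch with mole ratio 0.369/0.134: pH = 2.921 + (+0.440)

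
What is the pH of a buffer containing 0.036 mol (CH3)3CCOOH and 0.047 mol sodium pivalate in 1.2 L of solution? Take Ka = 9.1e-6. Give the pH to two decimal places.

pH = 5.16

pKa = −log(9.1 × 10^-6) = 5.041
Using pH = pKa + log([base]/[acid]) with [base]/[acid] = 0.047/0.036:
pH = 5.041 + (+0.116) = 5.16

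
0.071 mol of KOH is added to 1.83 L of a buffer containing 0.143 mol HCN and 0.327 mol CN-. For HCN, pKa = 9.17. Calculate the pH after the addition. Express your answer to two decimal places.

OH- converts HCN to CN-: HCN → 0.072 mol, CN- → 0.398 mol.
pH = pKa + log(n_CN-/n_HCN) = 9.17 + log(0.398/0.072) = 9.17 + (+0.743)

pH = 9.91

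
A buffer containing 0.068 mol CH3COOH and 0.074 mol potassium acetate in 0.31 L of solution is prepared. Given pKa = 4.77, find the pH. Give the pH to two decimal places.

pH = pKa + log([A⁻]/[HA]) = 4.77 + log(0.074/0.068)
pH = 4.77 + (+0.037) = 4.81

pH = 4.81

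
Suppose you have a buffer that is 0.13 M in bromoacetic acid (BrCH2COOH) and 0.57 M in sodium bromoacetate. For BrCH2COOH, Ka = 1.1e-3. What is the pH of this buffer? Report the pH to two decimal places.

pH = 3.60

pKa = −log(1.1 × 10^-3) = 2.959
pH = pKa + log([A⁻]/[HA]) = 2.959 + log(0.57/0.13)
pH = 2.959 + (+0.642) = 3.60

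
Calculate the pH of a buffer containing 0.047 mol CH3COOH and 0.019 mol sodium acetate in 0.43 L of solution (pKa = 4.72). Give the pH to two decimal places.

pH = 4.33

pH = pKa + log([A⁻]/[HA]) = 4.72 + log(0.019/0.047)
pH = 4.72 + (-0.393) = 4.33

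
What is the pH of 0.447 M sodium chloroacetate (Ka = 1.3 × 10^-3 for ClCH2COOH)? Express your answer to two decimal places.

ClCH2COO- is the conjugate base of the weak acid ClCH2COOH.
Kb = Kw/Ka = 1.0×10^-14 / 1.3 × 10^-3 = 7.69 × 10^-12
From the ICE table, Kb = [OH-]²/(0.447 − [OH-]) = 7.69 × 10^-12.
Assume [OH-] ≪ 0.447: [OH-] ≈ √(7.69 × 10^-12 × 0.447) = 1.85 × 10^-6 M
Check: 0.00041% ionized — well under 5%, approximation valid.
pOH = −log(1.85 × 10^-6) = 5.73; pH = 14.00 − 5.73 = 8.27

pH = 8.27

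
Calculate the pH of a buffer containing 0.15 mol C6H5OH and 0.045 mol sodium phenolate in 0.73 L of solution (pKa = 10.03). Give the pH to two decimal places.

pH = 9.51

Using pH = pKa + log([base]/[acid]) with [base]/[acid] = 0.045/0.15:
pH = 10.03 + (-0.523) = 9.51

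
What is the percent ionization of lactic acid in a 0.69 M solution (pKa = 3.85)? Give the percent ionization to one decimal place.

1.4%

CH3CH(OH)COOH ⇌ CH3CH(OH)COO- + H+; let x = [H+] at equilibrium.
Ka = 10^(−3.85) = 1.41 × 10^-4
x ≈ √(Ka·C₀) = √(1.41 × 10^-4 × 0.69) = 9.86 × 10^-3 M
% ionization = x/C₀ × 100% = 9.86 × 10^-3/0.69 × 100% = 1.4%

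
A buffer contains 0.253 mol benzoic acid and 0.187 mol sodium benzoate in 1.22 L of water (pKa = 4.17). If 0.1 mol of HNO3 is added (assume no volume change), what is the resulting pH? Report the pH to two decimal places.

pH = 3.56

After neutralization: n(C6H5COOH) = 0.353 mol, n(C6H5COO-) = 0.087 mol.
Henderson–Hasselbalch with mole ratio 0.087/0.353: pH = 4.17 + (-0.608)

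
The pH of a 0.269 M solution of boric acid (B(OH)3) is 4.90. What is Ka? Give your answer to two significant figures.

Ka = 5.9 × 10^-10

[H+] = 10^(-4.90) = 1.26 × 10^-5 M
At equilibrium [HA] = 0.269 − 1.26 × 10^-5 = 2.69 × 10^-1 M
Ka = [H+][A-]/[HA] = (1.26 × 10^-5)² / 2.69 × 10^-1 = 5.9 × 10^-10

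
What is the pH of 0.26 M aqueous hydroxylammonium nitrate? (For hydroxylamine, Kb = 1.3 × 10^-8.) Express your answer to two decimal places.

NH3OH+ is the conjugate acid of the weak base NH2OH.
Ka = Kw/Kb = 1.0×10^-14 / 1.3 × 10^-8 = 7.69 × 10^-7
From the ICE table, Ka = [H+]²/(0.26 − [H+]) = 7.69 × 10^-7.
Since Ka ≪ C₀, [H+] ≈ √(Ka·C₀) = 4.47 × 10^-4 M.
pH = −log(4.47 × 10^-4) = 3.35

pH = 3.35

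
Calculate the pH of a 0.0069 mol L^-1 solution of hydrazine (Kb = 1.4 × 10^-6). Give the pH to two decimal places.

pH = 9.99

N2H4 + H2O ⇌ N2H5+ + OH-
From the ICE table, Kb = [OH-]²/(0.0069 − [OH-]) = 1.4 × 10^-6.
Neglecting [OH-] in the denominator: [OH-] = √(1.4 × 10^-6 × 0.0069) = 9.83 × 10^-5 M
pOH = 4.01, so pH = 14.00 − pOH = 9.99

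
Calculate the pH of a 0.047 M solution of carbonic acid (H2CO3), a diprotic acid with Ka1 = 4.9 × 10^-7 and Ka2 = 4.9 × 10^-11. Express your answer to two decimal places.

Since Ka1 ≫ Ka2, the first ionization dominates [H+].
Ka1 = x²/(0.047 − x) = 4.9 × 10^-7
x ≈ √(4.9 × 10^-7 × 0.047) = 1.52 × 10^-4 M
pH = −log(1.52 × 10^-4) = 3.82

pH = 3.82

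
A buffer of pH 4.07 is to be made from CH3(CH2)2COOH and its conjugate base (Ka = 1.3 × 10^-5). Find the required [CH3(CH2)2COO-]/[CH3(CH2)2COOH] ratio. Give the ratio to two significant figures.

pKa = -log(1.3 × 10^-5) = 4.886
pH = pKa + log(r) ⇒ log(r) = 4.07 − 4.886 = -0.816
r = [CH3(CH2)2COO-]/[CH3(CH2)2COOH] = 10^(-0.816) = 0.153

ratio = 0.15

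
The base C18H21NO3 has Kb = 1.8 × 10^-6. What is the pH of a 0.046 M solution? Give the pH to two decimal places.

pH = 10.46

C18H21NO3 + H2O ⇌ C18H22NO3+ + OH-
Kb = [OH-]²/(0.046 − [OH-]) = 1.8 × 10^-6
Since Kb ≪ C₀, [OH-] ≈ √(Kb·C₀) = 2.88 × 10^-4 M.
([OH-]/C₀ = 0.63% < 5%, so the approximation holds.)
pOH = −log(2.88 × 10^-4) = 3.54; pH = 14.00 − 3.54 = 10.46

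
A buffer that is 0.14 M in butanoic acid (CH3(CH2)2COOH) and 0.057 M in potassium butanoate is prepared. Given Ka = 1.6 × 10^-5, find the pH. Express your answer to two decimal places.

pKa = −log(1.6 × 10^-5) = 4.796
Using pH = pKa + log([base]/[acid]) with [base]/[acid] = 0.057/0.14:
pH = 4.796 + (-0.390) = 4.41

pH = 4.41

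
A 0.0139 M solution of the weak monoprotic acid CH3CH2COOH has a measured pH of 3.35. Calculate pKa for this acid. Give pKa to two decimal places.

pKa = 4.83

[H+] = 10^(-3.35) = 4.47 × 10^-4 M
At equilibrium [HA] = 0.0139 − 4.47 × 10^-4 = 1.35 × 10^-2 M
Ka = [H+][A-]/[HA] = (4.47 × 10^-4)² / 1.35 × 10^-2 = 1.48 × 10^-5
pKa = -log(1.48 × 10^-5) = 4.83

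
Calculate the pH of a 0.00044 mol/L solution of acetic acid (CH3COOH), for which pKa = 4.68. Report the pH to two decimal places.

CH3COOH ⇌ CH3COO- + H+
Ka = 10^(−4.68) = 2.09 × 10^-5
Let x = [H+] at equilibrium. Ka = x²/(0.00044 − x).
x is not negligible relative to C₀; solve x² + 2.09e-05·x − 9.2e-09 = 0.
x = [−2.09e-05 + √(2.09e-05² + 3.68e-08)]/2 = 8.60 × 10^-5 M
pH = −log(8.60 × 10^-5) = 4.07

pH = 4.07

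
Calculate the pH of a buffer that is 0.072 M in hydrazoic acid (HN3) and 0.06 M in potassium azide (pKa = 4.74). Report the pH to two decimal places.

Using pH = pKa + log([base]/[acid]) with [base]/[acid] = 0.06/0.072:
pH = 4.74 + (-0.079) = 4.66

pH = 4.66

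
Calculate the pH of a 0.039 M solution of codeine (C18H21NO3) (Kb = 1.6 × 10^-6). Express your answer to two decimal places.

C18H21NO3 + H2O ⇌ C18H22NO3+ + OH-
Kb = [OH-]²/(0.039 − [OH-]) = 1.6 × 10^-6
Neglecting [OH-] in the denominator: [OH-] = √(1.6 × 10^-6 × 0.039) = 2.50 × 10^-4 M
([OH-]/C₀ = 0.64% < 5%, so the approximation holds.)
pOH = −log(2.50 × 10^-4) = 3.60; pH = 14.00 − 3.60 = 10.40

pH = 10.40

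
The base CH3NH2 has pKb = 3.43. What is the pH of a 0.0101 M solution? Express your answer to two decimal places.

CH3NH2 + H2O ⇌ CH3NH3+ + OH-
Kb = 10^(−3.43) = 3.72 × 10^-4
Let x = [OH-] at equilibrium. Kb = x²/(0.0101 − x).
Here C₀/Kb ≈ 27.2, so the small-x approximation fails. Use the quadratic:
x = [−0.000372 + √(0.000372² + 1.5e-05)]/2 = 1.76 × 10^-3 M
pOH = −log(1.76 × 10^-3) = 2.75; pH = 14.00 − 2.75 = 11.25

pH = 11.25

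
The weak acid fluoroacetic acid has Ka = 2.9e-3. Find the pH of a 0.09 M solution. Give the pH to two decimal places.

FCH2COOH ⇌ FCH2COO- + H+
From the ICE table, Ka = x²/(0.09 − x) = 2.9 × 10^-3.
The 5% rule fails; solving x² + Ka·x − Ka·C₀ = 0 exactly:
x = (−Ka + √(Ka² + 4·Ka·C₀))/2 = 1.48 × 10^-2 M
pH = −log[H+] = −log(1.48 × 10^-2) = 1.83

pH = 1.83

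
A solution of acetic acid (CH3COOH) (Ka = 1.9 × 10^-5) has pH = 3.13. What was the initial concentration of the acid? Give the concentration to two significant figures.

[H+] = 10^(-3.13) = 7.41 × 10^-4 M = x
Ka = x²/(C₀ − x) ⇒ C₀ = x + x²/Ka
C₀ = 7.41 × 10^-4 + (7.41 × 10^-4)²/(1.9 × 10^-5) = 2.96 × 10^-2 M

C₀ = 3.0 × 10^-2 M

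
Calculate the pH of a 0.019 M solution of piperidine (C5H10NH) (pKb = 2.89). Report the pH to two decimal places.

pH = 11.64

C5H10NH + H2O ⇌ C5H10NH2+ + OH-
Kb = 10^(−2.89) = 1.29 × 10^-3
Let x = [OH-] at equilibrium. Kb = x²/(0.019 − x).
Here C₀/Kb ≈ 14.7, so the small-x approximation fails. Use the quadratic:
x = [−0.00129 + √(0.00129² + 9.8e-05)]/2 = 4.35 × 10^-3 M
pOH = 2.36, so pH = 14.00 − pOH = 11.64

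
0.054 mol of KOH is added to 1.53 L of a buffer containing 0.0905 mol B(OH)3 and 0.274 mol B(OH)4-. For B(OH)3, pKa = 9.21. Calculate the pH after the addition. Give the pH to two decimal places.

pH = 10.16

After neutralization: n(B(OH)3) = 0.0365 mol, n(B(OH)4-) = 0.328 mol.
Henderson–Hasselbalch with mole ratio 0.328/0.0365: pH = 9.21 + (+0.954)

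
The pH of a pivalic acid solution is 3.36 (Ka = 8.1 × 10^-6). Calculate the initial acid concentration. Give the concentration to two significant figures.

C₀ = 2.4 × 10^-2 M

[H+] = 10^(-3.36) = 4.37 × 10^-4 M = x
Ka = x²/(C₀ − x) ⇒ C₀ = x + x²/Ka
C₀ = 4.37 × 10^-4 + (4.37 × 10^-4)²/(8.1 × 10^-6) = 2.40 × 10^-2 M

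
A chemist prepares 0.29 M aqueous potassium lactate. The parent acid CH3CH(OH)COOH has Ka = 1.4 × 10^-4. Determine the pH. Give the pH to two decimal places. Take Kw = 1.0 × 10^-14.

pH = 8.66

CH3CH(OH)COO- is the conjugate base of the weak acid CH3CH(OH)COOH.
Kb = Kw/Ka = 1.0×10^-14 / 1.4 × 10^-4 = 7.14 × 10^-11
From the ICE table, Kb = [OH-]²/(0.29 − [OH-]) = 7.14 × 10^-11.
Since Kb ≪ C₀, [OH-] ≈ √(Kb·C₀) = 4.55 × 10^-6 M.
([OH-]/C₀ = 0.0016% < 5%, so the approximation holds.)
pOH = 5.34, so pH = 14.00 − pOH = 8.66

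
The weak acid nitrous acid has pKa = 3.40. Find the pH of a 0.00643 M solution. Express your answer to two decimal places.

pH = 2.85

HNO2 ⇌ NO2- + H+
Ka = 10^(−3.40) = 3.98 × 10^-4
Ka = [H+]²/(0.00643 − [H+]) = 3.98 × 10^-4
[H+] is not negligible relative to C₀; solve [H+]² + 0.000398·[H+] − 2.56e-06 = 0.
[H+] = (−Ka + √(Ka² + 4·Ka·C₀))/2 = 1.41 × 10^-3 M
pH = −log(1.41 × 10^-3) = 2.85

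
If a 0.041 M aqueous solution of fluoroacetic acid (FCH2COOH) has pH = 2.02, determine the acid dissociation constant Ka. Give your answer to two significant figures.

[H+] = 10^(-2.02) = 9.55 × 10^-3 M
At equilibrium [HA] = 0.041 − 9.55 × 10^-3 = 3.15 × 10^-2 M
Ka = [H+][A-]/[HA] = (9.55 × 10^-3)² / 3.15 × 10^-2 = 2.9 × 10^-3

Ka = 2.9 × 10^-3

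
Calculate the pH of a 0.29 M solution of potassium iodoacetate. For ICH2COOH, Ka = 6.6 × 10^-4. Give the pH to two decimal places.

ICH2COO- is the conjugate base of the weak acid ICH2COOH.
Kb = Kw/Ka = 1.0×10^-14 / 6.6 × 10^-4 = 1.52 × 10^-11
Kb = [OH-]²/(0.29 − [OH-]) = 1.52 × 10^-11
Assume [OH-] ≪ 0.29: [OH-] ≈ √(1.52 × 10^-11 × 0.29) = 2.10 × 10^-6 M
Check: 0.00072% ionized — well under 5%, approximation valid.
pOH = 5.68, so pH = 14.00 − pOH = 8.32

pH = 8.32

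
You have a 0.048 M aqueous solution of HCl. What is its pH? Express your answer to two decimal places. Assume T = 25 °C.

pH = 1.32

HCl is a strong acid and dissociates completely, so [H+] = 0.048 M.
pH = -log(0.048) = 1.32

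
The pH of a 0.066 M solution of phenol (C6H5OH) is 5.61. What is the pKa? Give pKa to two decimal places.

pKa = 10.04

[H+] = 10^(-5.61) = 2.45 × 10^-6 M
At equilibrium [HA] = 0.066 − 2.45 × 10^-6 = 6.60 × 10^-2 M
Ka = [H+][A-]/[HA] = (2.45 × 10^-6)² / 6.60 × 10^-2 = 9.09 × 10^-11
pKa = -log(9.09 × 10^-11) = 10.04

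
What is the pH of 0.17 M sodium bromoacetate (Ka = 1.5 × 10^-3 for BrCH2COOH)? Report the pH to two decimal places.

BrCH2COO- is the conjugate base of the weak acid BrCH2COOH.
Kb = Kw/Ka = 1.0×10^-14 / 1.5 × 10^-3 = 6.67 × 10^-12
Kb = [OH-]²/(0.17 − [OH-]) = 6.67 × 10^-12
Since Kb ≪ C₀, [OH-] ≈ √(Kb·C₀) = 1.06 × 10^-6 M.
Check: 0.00063% ionized — well under 5%, approximation valid.
pOH = −log(1.06 × 10^-6) = 5.97; pH = 14.00 − 5.97 = 8.03

pH = 8.03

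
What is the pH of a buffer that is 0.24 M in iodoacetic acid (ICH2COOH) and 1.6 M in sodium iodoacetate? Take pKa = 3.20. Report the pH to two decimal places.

pH = 4.02

pH = pKa + log([A⁻]/[HA]) = 3.20 + log(1.6/0.24)
pH = 3.20 + (+0.824) = 4.02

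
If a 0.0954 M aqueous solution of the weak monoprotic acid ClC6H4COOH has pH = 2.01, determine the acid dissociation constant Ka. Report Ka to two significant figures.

Ka = 1.1 × 10^-3

[H+] = 10^(-2.01) = 9.77 × 10^-3 M
At equilibrium [HA] = 0.0954 − 9.77 × 10^-3 = 8.56 × 10^-2 M
Ka = [H+][A-]/[HA] = (9.77 × 10^-3)² / 8.56 × 10^-2 = 1.1 × 10^-3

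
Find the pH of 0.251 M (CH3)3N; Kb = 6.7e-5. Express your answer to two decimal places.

(CH3)3N + H2O ⇌ (CH3)3NH+ + OH-
From the ICE table, Kb = [OH-]²/(0.251 − [OH-]) = 6.7 × 10^-5.
Neglecting [OH-] in the denominator: [OH-] = √(6.7 × 10^-5 × 0.251) = 4.10 × 10^-3 M
([OH-]/C₀ = 1.6% < 5%, so the approximation holds.)
pOH = −log(4.10 × 10^-3) = 2.39; pH = 14.00 − 2.39 = 11.61

pH = 11.61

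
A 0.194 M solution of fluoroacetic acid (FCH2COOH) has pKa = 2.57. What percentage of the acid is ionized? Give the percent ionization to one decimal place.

FCH2COOH ⇌ FCH2COO- + H+; let x = [H+] at equilibrium.
Ka = 10^(−2.57) = 2.69 × 10^-3
Solve x² + 0.00269x − 0.000522 = 0 → x = 2.15 × 10^-2 M
% ionization = x/C₀ × 100% = 2.15 × 10^-2/0.194 × 100% = 11.1%

11.1%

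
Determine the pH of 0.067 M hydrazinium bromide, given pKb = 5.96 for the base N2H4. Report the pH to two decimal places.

N2H5+ is the conjugate acid of the weak base N2H4.
Kb = 10^(−5.96) = 1.10 × 10^-6
Ka = Kw/Kb = 1.0×10^-14 / 1.10 × 10^-6 = 9.09 × 10^-9
From the ICE table, Ka = x²/(0.067 − x) = 9.09 × 10^-9.
Assume x ≪ 0.067: x ≈ √(9.09 × 10^-9 × 0.067) = 2.47 × 10^-5 M
Check: 0.037% ionized — well under 5%, approximation valid.
pH = −log(2.47 × 10^-5) = 4.61

pH = 4.61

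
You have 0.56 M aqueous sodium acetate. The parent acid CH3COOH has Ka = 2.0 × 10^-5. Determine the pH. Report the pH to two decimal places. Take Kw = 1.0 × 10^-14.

pH = 9.22

CH3COO- is the conjugate base of the weak acid CH3COOH.
Kb = Kw/Ka = 1.0×10^-14 / 2.0 × 10^-5 = 5.00 × 10^-10
Kb = x²/(0.56 − x) = 5.00 × 10^-10
Neglecting x in the denominator: x = √(5.00 × 10^-10 × 0.56) = 1.67 × 10^-5 M
(x/C₀ = 0.003% < 5%, so the approximation holds.)
pOH = −log(1.67 × 10^-5) = 4.78; pH = 14.00 − 4.78 = 9.22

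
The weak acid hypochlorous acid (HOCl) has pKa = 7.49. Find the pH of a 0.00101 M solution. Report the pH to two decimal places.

HOCl ⇌ OCl- + H+
Ka = 10^(−7.49) = 3.24 × 10^-8
Ka = [H+]²/(0.00101 − [H+]) = 3.24 × 10^-8
Neglecting [H+] in the denominator: [H+] = √(3.24 × 10^-8 × 0.00101) = 5.72 × 10^-6 M
([H+]/C₀ = 0.57% < 5%, so the approximation holds.)
pH = −log(5.72 × 10^-6) = 5.24

pH = 5.24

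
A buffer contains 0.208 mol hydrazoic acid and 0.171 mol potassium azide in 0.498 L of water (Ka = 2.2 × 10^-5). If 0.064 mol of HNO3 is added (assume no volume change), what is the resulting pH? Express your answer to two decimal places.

pH = 4.25

Added H+ converts N3- to HN3: HN3 → 0.272 mol, N3- → 0.107 mol.
pKa = −log(2.2 × 10^-5) = 4.658
pH = pKa + log([A⁻]/[HA]) = 4.658 + log(0.107/0.272) = 4.658 -0.405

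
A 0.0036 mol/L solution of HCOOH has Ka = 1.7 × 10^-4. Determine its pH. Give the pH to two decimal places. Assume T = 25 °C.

HCOOH ⇌ HCOO- + H+
From the ICE table, Ka = x²/(0.0036 − x) = 1.7 × 10^-4.
x is not negligible relative to C₀; solve x² + 0.00017·x − 6.12e-07 = 0.
x = (−Ka + √(Ka² + 4·Ka·C₀))/2 = 7.02 × 10^-4 M
pH = −log(7.02 × 10^-4) = 3.15

pH = 3.15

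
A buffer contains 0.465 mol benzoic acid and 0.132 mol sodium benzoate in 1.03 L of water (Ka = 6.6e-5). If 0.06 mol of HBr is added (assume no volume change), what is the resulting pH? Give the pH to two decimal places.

After neutralization: n(C6H5COOH) = 0.525 mol, n(C6H5COO-) = 0.072 mol.
pKa = −log(6.6 × 10^-5) = 4.180
Henderson–Hasselbalch with mole ratio 0.072/0.525: pH = 4.180 + (-0.863)

pH = 3.32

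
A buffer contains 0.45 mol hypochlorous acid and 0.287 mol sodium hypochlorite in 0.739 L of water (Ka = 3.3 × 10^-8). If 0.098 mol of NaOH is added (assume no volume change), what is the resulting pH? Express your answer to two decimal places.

pH = 7.52

OH- converts HOCl to OCl-: HOCl → 0.352 mol, OCl- → 0.385 mol.
pKa = −log(3.3 × 10^-8) = 7.481
pH = pKa + log(n_OCl-/n_HOCl) = 7.481 + log(0.385/0.352) = 7.481 + (+0.039)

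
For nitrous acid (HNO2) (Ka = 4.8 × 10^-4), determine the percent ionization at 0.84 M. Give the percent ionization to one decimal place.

HNO2 ⇌ NO2- + H+; let x = [H+] at equilibrium.
x ≈ √(Ka·C₀) = √(4.8 × 10^-4 × 0.84) = 2.01 × 10^-2 M
Fraction ionized = 2.01 × 10^-2 / 0.84 = 0.0239 → 2.4%

2.4%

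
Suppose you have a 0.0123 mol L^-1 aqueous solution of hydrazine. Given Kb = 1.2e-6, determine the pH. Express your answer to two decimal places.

pH = 10.08

N2H4 + H2O ⇌ N2H5+ + OH-
From the ICE table, Kb = x²/(0.0123 − x) = 1.2 × 10^-6.
Since Kb ≪ C₀, x ≈ √(Kb·C₀) = 1.21 × 10^-4 M.
pOH = −log(1.21 × 10^-4) = 3.92; pH = 14.00 − 3.92 = 10.08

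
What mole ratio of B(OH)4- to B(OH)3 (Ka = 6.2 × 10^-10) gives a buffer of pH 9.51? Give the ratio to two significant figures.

pKa = -log(6.2 × 10^-10) = 9.208
pH = pKa + log(r) ⇒ log(r) = 9.51 − 9.208 = +0.302
r = [B(OH)4-]/[B(OH)3] = 10^(+0.302) = 2

ratio = 2.0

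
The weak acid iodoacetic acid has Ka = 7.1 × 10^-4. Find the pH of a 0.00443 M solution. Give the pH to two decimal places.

pH = 2.84

ICH2COOH ⇌ ICH2COO- + H+
Let x = [H+] at equilibrium. Ka = x²/(0.00443 − x).
Here C₀/Ka ≈ 6.24, so the small-x approximation fails. Use the quadratic:
x = [−0.00071 + √(0.00071² + 1.26e-05)]/2 = 1.45 × 10^-3 M
pH = −log(1.45 × 10^-3) = 2.84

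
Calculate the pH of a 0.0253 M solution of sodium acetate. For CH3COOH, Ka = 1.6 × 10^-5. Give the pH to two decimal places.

pH = 8.60

CH3COO- is the conjugate base of the weak acid CH3COOH.
Kb = Kw/Ka = 1.0×10^-14 / 1.6 × 10^-5 = 6.25 × 10^-10
From the ICE table, Kb = [OH-]²/(0.0253 − [OH-]) = 6.25 × 10^-10.
Since Kb ≪ C₀, [OH-] ≈ √(Kb·C₀) = 3.98 × 10^-6 M.
([OH-]/C₀ = 0.016% < 5%, so the approximation holds.)
pOH = −log(3.98 × 10^-6) = 5.40; pH = 14.00 − 5.40 = 8.60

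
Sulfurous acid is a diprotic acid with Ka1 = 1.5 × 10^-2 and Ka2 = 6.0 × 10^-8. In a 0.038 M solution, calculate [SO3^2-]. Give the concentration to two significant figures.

First ionization gives [H+] ≈ [HSO3-] = 1.75 × 10^-2 M.
Second step: Ka2 = [H+][SO3^2-]/[HSO3-] ≈ [SO3^2-] (since [H+] ≈ [HSO3-]).
So [SO3^2-] ≈ Ka2.

6.0 × 10^-8 M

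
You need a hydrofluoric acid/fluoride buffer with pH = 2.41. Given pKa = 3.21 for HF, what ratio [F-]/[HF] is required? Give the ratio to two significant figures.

pH = pKa + log(r) ⇒ log(r) = 2.41 − 3.21 = -0.80
r = [F-]/[HF] = 10^(-0.80) = 0.158

ratio = 0.16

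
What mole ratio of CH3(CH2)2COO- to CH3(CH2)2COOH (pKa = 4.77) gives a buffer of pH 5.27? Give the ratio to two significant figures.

pH = pKa + log(r) ⇒ log(r) = 5.27 − 4.77 = +0.50
r = [CH3(CH2)2COO-]/[CH3(CH2)2COOH] = 10^(+0.50) = 3.16

ratio = 3.2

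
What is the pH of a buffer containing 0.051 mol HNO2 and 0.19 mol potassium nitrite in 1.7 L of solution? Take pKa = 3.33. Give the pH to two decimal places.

pH = 3.90

pH = pKa + log([A⁻]/[HA]) = 3.33 + log(0.19/0.051)
pH = 3.33 + (+0.571) = 3.90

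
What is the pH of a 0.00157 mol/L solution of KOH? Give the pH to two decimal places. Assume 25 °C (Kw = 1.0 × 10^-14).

pH = 11.20

KOH is a strong base; [OH-] = 0.00157 M.
pOH = -log(0.00157) = 2.80
pH = 14.00 - 2.80 = 11.20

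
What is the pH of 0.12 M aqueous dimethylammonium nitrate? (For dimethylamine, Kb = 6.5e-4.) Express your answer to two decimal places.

pH = 5.87

(CH3)2NH2+ is the conjugate acid of the weak base (CH3)2NH.
Ka = Kw/Kb = 1.0×10^-14 / 6.5 × 10^-4 = 1.54 × 10^-11
Ka = [H+]²/(0.12 − [H+]) = 1.54 × 10^-11
Neglecting [H+] in the denominator: [H+] = √(1.54 × 10^-11 × 0.12) = 1.36 × 10^-6 M
pH = −log(1.36 × 10^-6) = 5.87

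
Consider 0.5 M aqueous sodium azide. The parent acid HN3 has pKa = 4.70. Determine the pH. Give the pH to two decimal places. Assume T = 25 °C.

N3- is the conjugate base of the weak acid HN3.
Ka = 10^(−4.70) = 2.00 × 10^-5
Kb = Kw/Ka = 1.0×10^-14 / 2.00 × 10^-5 = 5.00 × 10^-10
Kb = x²/(0.5 − x) = 5.00 × 10^-10
Neglecting x in the denominator: x = √(5.00 × 10^-10 × 0.5) = 1.58 × 10^-5 M
(x/C₀ = 0.0032% < 5%, so the approximation holds.)
pOH = 4.80, so pH = 14.00 − pOH = 9.20

pH = 9.20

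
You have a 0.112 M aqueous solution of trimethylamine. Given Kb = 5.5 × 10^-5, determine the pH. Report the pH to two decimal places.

pH = 11.39

(CH3)3N + H2O ⇌ (CH3)3NH+ + OH-
Let x = [OH-] at equilibrium. Kb = x²/(0.112 − x).
Assume x ≪ 0.112: x ≈ √(5.5 × 10^-5 × 0.112) = 2.48 × 10^-3 M
pOH = 2.61, so pH = 14.00 − pOH = 11.39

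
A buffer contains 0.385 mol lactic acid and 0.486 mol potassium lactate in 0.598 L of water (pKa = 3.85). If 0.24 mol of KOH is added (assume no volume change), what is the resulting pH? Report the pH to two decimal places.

pH = 4.55

After neutralization: n(CH3CH(OH)COOH) = 0.145 mol, n(CH3CH(OH)COO-) = 0.726 mol.
Henderson–Hasselbalch with mole ratio 0.726/0.145: pH = 3.85 + (+0.700)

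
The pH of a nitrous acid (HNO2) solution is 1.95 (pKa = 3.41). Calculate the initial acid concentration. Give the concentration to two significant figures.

C₀ = 3.3 × 10^-1 M

[H+] = 10^(-1.95) = 1.12 × 10^-2 M = x
Ka = 10^(−3.41) = 3.89 × 10^-4
Ka = x²/(C₀ − x) ⇒ C₀ = x + x²/Ka
C₀ = 1.12 × 10^-2 + (1.12 × 10^-2)²/(3.89 × 10^-4) = 3.34 × 10^-1 M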